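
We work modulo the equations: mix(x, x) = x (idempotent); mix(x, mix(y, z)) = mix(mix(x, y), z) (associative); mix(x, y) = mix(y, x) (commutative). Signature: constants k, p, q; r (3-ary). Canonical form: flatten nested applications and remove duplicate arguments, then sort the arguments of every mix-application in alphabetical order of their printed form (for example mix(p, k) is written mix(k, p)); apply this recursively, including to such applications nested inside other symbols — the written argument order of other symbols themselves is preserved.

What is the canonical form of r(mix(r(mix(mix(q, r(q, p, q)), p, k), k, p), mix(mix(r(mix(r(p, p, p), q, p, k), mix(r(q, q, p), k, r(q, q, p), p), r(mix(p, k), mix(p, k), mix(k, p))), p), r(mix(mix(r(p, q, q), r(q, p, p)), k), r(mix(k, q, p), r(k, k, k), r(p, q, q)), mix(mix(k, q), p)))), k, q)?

Answer: r(mix(p, r(mix(k, p, q, r(p, p, p)), mix(k, p, r(q, q, p)), r(mix(k, p), mix(k, p), mix(k, p))), r(mix(k, p, q, r(q, p, q)), k, p), r(mix(k, r(p, q, q), r(q, p, p)), r(mix(k, p, q), r(k, k, k), r(p, q, q)), mix(k, p, q))), k, q)

Derivation:
Work inside:  mix(r(mix(mix(q, r(q, p, q)), p, k), k, p), mix(mix(r(mix(r(p, p, p), q, p, k), mix(r(q, q, p), k, r(q, q, p), p), r(mix(p, k), mix(p, k), mix(k, p))), p), r(mix(mix(r(p, q, q), r(q, p, p)), k), r(mix(k, q, p), r(k, k, k), r(p, q, q)), mix(mix(k, q), p))))
Un-nest:  mix(r(mix(mix(q, r(q, p, q)), p, k), k, p), r(mix(r(p, p, p), q, p, k), mix(r(q, q, p), k, r(q, q, p), p), r(mix(p, k), mix(p, k), mix(k, p))), p, r(mix(mix(r(p, q, q), r(q, p, p)), k), r(mix(k, q, p), r(k, k, k), r(p, q, q)), mix(mix(k, q), p)))
Canonicalize subterm:  r(mix(mix(q, r(q, p, q)), p, k), k, p)  →  r(mix(k, p, q, r(q, p, q)), k, p)
Inside:  r(mix(r(p, p, p), q, p, k), mix(r(q, q, p), k, r(q, q, p), p), r(mix(p, k), mix(p, k), mix(k, p)))  →  r(mix(k, p, q, r(p, p, p)), mix(k, p, r(q, q, p)), r(mix(k, p), mix(k, p), mix(k, p)))
Simplify inside:  r(mix(mix(r(p, q, q), r(q, p, p)), k), r(mix(k, q, p), r(k, k, k), r(p, q, q)), mix(mix(k, q), p))  →  r(mix(k, r(p, q, q), r(q, p, p)), r(mix(k, p, q), r(k, k, k), r(p, q, q)), mix(k, p, q))
Sort:  mix(p, r(mix(k, p, q, r(p, p, p)), mix(k, p, r(q, q, p)), r(mix(k, p), mix(k, p), mix(k, p))), r(mix(k, p, q, r(q, p, q)), k, p), r(mix(k, r(p, q, q), r(q, p, p)), r(mix(k, p, q), r(k, k, k), r(p, q, q)), mix(k, p, q)))
Rebuild:  r(mix(p, r(mix(k, p, q, r(p, p, p)), mix(k, p, r(q, q, p)), r(mix(k, p), mix(k, p), mix(k, p))), r(mix(k, p, q, r(q, p, q)), k, p), r(mix(k, r(p, q, q), r(q, p, p)), r(mix(k, p, q), r(k, k, k), r(p, q, q)), mix(k, p, q))), k, q)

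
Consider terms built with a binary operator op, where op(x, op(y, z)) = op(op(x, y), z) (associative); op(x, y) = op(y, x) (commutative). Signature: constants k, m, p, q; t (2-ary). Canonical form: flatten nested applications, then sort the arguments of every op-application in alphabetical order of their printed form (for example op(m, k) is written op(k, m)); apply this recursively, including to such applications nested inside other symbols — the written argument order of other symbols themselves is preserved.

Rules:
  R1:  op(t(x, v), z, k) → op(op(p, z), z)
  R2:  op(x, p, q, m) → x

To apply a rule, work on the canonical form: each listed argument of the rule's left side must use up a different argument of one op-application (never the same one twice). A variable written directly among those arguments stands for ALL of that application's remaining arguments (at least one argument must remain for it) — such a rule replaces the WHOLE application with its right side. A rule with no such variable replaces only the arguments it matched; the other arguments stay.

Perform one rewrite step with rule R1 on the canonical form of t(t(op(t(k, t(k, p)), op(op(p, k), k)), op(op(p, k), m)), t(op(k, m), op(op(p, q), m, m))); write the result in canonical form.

Answer: t(t(op(k, k, p, p, p), op(k, m, p)), t(op(k, m), op(m, m, p, q)))

Derivation:
Canonical form:  t(t(op(k, k, p, t(k, t(k, p))), op(k, m, p)), t(op(k, m), op(m, m, p, q)))
Apply R1:  consuming k, t(k, t(k, p));  v := t(k, p), x := k, z := op(k, p)
Every leftover argument binds to the variable; the entire application is replaced.
New term:  t(t(op(k, k, p, p, p), op(k, m, p)), t(op(k, m), op(m, m, p, q)))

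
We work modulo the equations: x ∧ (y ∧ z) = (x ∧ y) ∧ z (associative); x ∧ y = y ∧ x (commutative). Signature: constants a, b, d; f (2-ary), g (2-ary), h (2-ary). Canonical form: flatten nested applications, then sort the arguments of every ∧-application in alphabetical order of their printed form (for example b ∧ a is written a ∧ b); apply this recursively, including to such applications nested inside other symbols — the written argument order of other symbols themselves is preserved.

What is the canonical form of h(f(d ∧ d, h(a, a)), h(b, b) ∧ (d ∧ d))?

Focus inside:  h(b, b) ∧ (d ∧ d)
Merge nested applications:  h(b, b) ∧ d ∧ d
Sort:  d ∧ d ∧ h(b, b)
Reassemble:  h(f(d ∧ d, h(a, a)), d ∧ d ∧ h(b, b))

Answer: h(f(d ∧ d, h(a, a)), d ∧ d ∧ h(b, b))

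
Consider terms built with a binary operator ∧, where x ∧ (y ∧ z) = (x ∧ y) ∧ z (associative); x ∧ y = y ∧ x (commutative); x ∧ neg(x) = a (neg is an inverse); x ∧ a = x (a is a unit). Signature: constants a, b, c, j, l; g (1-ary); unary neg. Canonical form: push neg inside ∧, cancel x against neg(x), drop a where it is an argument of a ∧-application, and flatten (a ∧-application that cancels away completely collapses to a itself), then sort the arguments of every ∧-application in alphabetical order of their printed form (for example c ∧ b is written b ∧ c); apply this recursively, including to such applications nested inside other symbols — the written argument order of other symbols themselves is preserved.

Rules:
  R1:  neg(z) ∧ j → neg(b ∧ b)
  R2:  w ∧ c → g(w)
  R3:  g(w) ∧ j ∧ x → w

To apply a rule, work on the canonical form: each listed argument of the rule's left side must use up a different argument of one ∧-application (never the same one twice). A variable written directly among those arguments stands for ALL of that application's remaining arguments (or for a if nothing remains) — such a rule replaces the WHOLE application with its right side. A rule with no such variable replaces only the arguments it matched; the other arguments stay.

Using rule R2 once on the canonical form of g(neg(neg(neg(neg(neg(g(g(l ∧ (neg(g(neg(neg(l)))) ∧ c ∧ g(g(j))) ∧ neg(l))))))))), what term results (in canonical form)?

Answer: g(neg(g(g(g(g(g(j)) ∧ neg(g(l)))))))

Derivation:
Canonical form:  g(neg(g(g(c ∧ g(g(j)) ∧ neg(g(l))))))
Match R2:  consume c;  w := g(g(j)) ∧ neg(g(l))
Every leftover argument binds to the variable; the entire application is replaced.
Giving:  g(neg(g(g(g(g(g(j)) ∧ neg(g(l)))))))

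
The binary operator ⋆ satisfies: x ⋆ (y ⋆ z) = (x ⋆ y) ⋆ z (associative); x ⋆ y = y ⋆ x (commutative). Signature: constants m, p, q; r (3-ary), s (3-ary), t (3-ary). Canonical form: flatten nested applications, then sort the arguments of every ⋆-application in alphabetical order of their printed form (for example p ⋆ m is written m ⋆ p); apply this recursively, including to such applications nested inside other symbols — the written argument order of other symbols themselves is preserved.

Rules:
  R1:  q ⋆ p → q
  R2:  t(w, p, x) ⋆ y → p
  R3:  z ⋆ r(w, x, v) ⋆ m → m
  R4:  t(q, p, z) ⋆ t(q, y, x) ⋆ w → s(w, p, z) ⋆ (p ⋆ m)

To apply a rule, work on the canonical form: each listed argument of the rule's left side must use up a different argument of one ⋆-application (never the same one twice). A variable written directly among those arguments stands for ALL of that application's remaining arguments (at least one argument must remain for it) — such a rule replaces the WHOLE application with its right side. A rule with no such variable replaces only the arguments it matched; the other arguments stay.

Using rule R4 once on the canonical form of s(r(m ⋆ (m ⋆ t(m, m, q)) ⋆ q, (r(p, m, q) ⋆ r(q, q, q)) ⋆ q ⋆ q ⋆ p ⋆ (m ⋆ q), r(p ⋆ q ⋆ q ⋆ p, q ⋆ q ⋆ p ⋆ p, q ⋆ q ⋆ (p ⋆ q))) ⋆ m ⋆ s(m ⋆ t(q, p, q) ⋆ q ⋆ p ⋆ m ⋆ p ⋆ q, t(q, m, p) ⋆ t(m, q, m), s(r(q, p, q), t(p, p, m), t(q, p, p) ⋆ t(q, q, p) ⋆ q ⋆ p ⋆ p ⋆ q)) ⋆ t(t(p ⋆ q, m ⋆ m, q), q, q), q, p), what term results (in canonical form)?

Answer: s(m ⋆ r(m ⋆ m ⋆ q ⋆ t(m, m, q), m ⋆ p ⋆ q ⋆ q ⋆ q ⋆ r(p, m, q) ⋆ r(q, q, q), r(p ⋆ p ⋆ q ⋆ q, p ⋆ p ⋆ q ⋆ q, p ⋆ q ⋆ q ⋆ q)) ⋆ s(m ⋆ m ⋆ p ⋆ p ⋆ q ⋆ q ⋆ t(q, p, q), t(m, q, m) ⋆ t(q, m, p), s(r(q, p, q), t(p, p, m), m ⋆ p ⋆ s(p ⋆ p ⋆ q ⋆ q, p, p))) ⋆ t(t(p ⋆ q, m ⋆ m, q), q, q), q, p)

Derivation:
Canonical form:  s(m ⋆ r(m ⋆ m ⋆ q ⋆ t(m, m, q), m ⋆ p ⋆ q ⋆ q ⋆ q ⋆ r(p, m, q) ⋆ r(q, q, q), r(p ⋆ p ⋆ q ⋆ q, p ⋆ p ⋆ q ⋆ q, p ⋆ q ⋆ q ⋆ q)) ⋆ s(m ⋆ m ⋆ p ⋆ p ⋆ q ⋆ q ⋆ t(q, p, q), t(m, q, m) ⋆ t(q, m, p), s(r(q, p, q), t(p, p, m), p ⋆ p ⋆ q ⋆ q ⋆ t(q, p, p) ⋆ t(q, q, p))) ⋆ t(t(p ⋆ q, m ⋆ m, q), q, q), q, p)
Match R4:  consume t(q, p, p), t(q, q, p);  w := p ⋆ p ⋆ q ⋆ q, x := p, y := q, z := p
The variable takes the whole remainder — replace the entire application.
New term:  s(m ⋆ r(m ⋆ m ⋆ q ⋆ t(m, m, q), m ⋆ p ⋆ q ⋆ q ⋆ q ⋆ r(p, m, q) ⋆ r(q, q, q), r(p ⋆ p ⋆ q ⋆ q, p ⋆ p ⋆ q ⋆ q, p ⋆ q ⋆ q ⋆ q)) ⋆ s(m ⋆ m ⋆ p ⋆ p ⋆ q ⋆ q ⋆ t(q, p, q), t(m, q, m) ⋆ t(q, m, p), s(r(q, p, q), t(p, p, m), m ⋆ p ⋆ s(p ⋆ p ⋆ q ⋆ q, p, p))) ⋆ t(t(p ⋆ q, m ⋆ m, q), q, q), q, p)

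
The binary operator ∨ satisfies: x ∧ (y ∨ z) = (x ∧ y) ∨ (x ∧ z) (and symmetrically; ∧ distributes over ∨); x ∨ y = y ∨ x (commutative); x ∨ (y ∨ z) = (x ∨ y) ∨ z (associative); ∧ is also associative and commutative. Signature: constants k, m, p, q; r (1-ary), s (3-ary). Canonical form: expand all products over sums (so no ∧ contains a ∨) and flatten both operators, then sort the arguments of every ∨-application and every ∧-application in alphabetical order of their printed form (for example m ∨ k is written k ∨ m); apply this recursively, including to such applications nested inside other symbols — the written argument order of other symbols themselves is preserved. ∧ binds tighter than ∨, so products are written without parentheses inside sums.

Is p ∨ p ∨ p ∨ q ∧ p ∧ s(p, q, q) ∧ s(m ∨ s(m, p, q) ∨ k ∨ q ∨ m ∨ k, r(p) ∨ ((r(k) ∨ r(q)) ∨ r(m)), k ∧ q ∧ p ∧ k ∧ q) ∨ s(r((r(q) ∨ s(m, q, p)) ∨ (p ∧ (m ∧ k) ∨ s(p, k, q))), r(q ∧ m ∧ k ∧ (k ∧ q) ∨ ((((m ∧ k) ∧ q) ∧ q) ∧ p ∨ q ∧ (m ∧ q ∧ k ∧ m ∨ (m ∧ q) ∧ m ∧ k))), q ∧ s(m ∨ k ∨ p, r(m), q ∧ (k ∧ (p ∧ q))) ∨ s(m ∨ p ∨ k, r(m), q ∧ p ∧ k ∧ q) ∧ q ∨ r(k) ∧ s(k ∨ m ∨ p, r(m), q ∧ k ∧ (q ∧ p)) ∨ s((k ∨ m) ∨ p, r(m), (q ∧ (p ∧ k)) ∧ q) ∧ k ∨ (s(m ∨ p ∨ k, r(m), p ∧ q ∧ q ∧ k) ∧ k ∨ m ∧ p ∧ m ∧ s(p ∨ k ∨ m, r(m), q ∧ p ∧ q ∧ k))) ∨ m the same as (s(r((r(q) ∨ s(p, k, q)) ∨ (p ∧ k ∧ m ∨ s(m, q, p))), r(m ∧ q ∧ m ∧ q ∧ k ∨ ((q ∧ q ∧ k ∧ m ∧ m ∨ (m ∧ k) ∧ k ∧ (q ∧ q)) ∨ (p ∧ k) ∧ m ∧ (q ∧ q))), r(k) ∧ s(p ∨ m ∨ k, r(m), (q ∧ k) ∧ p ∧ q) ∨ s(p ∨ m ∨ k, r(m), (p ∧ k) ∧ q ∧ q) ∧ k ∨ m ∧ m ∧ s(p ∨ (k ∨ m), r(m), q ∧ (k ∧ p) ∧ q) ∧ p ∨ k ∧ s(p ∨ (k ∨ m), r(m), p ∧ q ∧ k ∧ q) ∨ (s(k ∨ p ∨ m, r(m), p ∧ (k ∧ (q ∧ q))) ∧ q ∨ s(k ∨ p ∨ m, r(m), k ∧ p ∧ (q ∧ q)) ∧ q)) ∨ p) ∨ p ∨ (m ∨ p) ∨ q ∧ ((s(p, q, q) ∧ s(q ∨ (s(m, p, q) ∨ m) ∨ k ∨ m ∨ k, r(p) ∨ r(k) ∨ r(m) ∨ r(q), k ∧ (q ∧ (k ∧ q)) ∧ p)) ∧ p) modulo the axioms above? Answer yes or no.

Answer: yes — both canonical forms are m ∨ p ∨ p ∨ p ∨ p ∧ q ∧ s(k ∨ k ∨ m ∨ m ∨ q ∨ s(m, p, q), r(k) ∨ r(m) ∨ r(p) ∨ r(q), k ∧ k ∧ p ∧ q ∧ q) ∧ s(p, q, q) ∨ s(r(k ∧ m ∧ p ∨ r(q) ∨ s(m, q, p) ∨ s(p, k, q)), r(k ∧ k ∧ m ∧ q ∧ q ∨ k ∧ m ∧ m ∧ q ∧ q ∨ k ∧ m ∧ m ∧ q ∧ q ∨ k ∧ m ∧ p ∧ q ∧ q), k ∧ s(k ∨ m ∨ p, r(m), k ∧ p ∧ q ∧ q) ∨ k ∧ s(k ∨ m ∨ p, r(m), k ∧ p ∧ q ∧ q) ∨ m ∧ m ∧ p ∧ s(k ∨ m ∨ p, r(m), k ∧ p ∧ q ∧ q) ∨ q ∧ s(k ∨ m ∨ p, r(m), k ∧ p ∧ q ∧ q) ∨ q ∧ s(k ∨ m ∨ p, r(m), k ∧ p ∧ q ∧ q) ∨ r(k) ∧ s(k ∨ m ∨ p, r(m), k ∧ p ∧ q ∧ q))

Derivation:
Left:  p ∨ p ∨ p ∨ q ∧ p ∧ s(p, q, q) ∧ s(m ∨ s(m, p, q) ∨ k ∨ q ∨ m ∨ k, r(p) ∨ ((r(k) ∨ r(q)) ∨ r(m)), k ∧ q ∧ p ∧ k ∧ q) ∨ s(r((r(q) ∨ s(m, q, p)) ∨ (p ∧ (m ∧ k) ∨ s(p, k, q))), r(q ∧ m ∧ k ∧ (k ∧ q) ∨ ((((m ∧ k) ∧ q) ∧ q) ∧ p ∨ q ∧ (m ∧ q ∧ k ∧ m ∨ (m ∧ q) ∧ m ∧ k))), q ∧ s(m ∨ k ∨ p, r(m), q ∧ (k ∧ (p ∧ q))) ∨ s(m ∨ p ∨ k, r(m), q ∧ p ∧ k ∧ q) ∧ q ∨ r(k) ∧ s(k ∨ m ∨ p, r(m), q ∧ k ∧ (q ∧ p)) ∨ s((k ∨ m) ∨ p, r(m), (q ∧ (p ∧ k)) ∧ q) ∧ k ∨ (s(m ∨ p ∨ k, r(m), p ∧ q ∧ q ∧ k) ∧ k ∨ m ∧ p ∧ m ∧ s(p ∨ k ∨ m, r(m), q ∧ p ∧ q ∧ k))) ∨ m
  Expand:  p ∨ p ∨ p ∨ p ∧ q ∧ s(k ∨ k ∨ m ∨ m ∨ q ∨ s(m, p, q), r(k) ∨ r(m) ∨ r(p) ∨ r(q), k ∧ k ∧ p ∧ q ∧ q) ∧ s(p, q, q) ∨ s(r(k ∧ m ∧ p ∨ r(q) ∨ s(m, q, p) ∨ s(p, k, q)), r(k ∧ k ∧ m ∧ q ∧ q ∨ k ∧ m ∧ m ∧ q ∧ q ∨ k ∧ m ∧ m ∧ q ∧ q ∨ k ∧ m ∧ p ∧ q ∧ q), k ∧ s(k ∨ m ∨ p, r(m), k ∧ p ∧ q ∧ q) ∨ k ∧ s(k ∨ m ∨ p, r(m), k ∧ p ∧ q ∧ q) ∨ m ∧ m ∧ p ∧ s(k ∨ m ∨ p, r(m), k ∧ p ∧ q ∧ q) ∨ q ∧ s(k ∨ m ∨ p, r(m), k ∧ p ∧ q ∧ q) ∨ q ∧ s(k ∨ m ∨ p, r(m), k ∧ p ∧ q ∧ q) ∨ r(k) ∧ s(k ∨ m ∨ p, r(m), k ∧ p ∧ q ∧ q)) ∨ m
  Order the arguments:  m ∨ p ∨ p ∨ p ∨ p ∧ q ∧ s(k ∨ k ∨ m ∨ m ∨ q ∨ s(m, p, q), r(k) ∨ r(m) ∨ r(p) ∨ r(q), k ∧ k ∧ p ∧ q ∧ q) ∧ s(p, q, q) ∨ s(r(k ∧ m ∧ p ∨ r(q) ∨ s(m, q, p) ∨ s(p, k, q)), r(k ∧ k ∧ m ∧ q ∧ q ∨ k ∧ m ∧ m ∧ q ∧ q ∨ k ∧ m ∧ m ∧ q ∧ q ∨ k ∧ m ∧ p ∧ q ∧ q), k ∧ s(k ∨ m ∨ p, r(m), k ∧ p ∧ q ∧ q) ∨ k ∧ s(k ∨ m ∨ p, r(m), k ∧ p ∧ q ∧ q) ∨ m ∧ m ∧ p ∧ s(k ∨ m ∨ p, r(m), k ∧ p ∧ q ∧ q) ∨ q ∧ s(k ∨ m ∨ p, r(m), k ∧ p ∧ q ∧ q) ∨ q ∧ s(k ∨ m ∨ p, r(m), k ∧ p ∧ q ∧ q) ∨ r(k) ∧ s(k ∨ m ∨ p, r(m), k ∧ p ∧ q ∧ q))
Right:  (s(r((r(q) ∨ s(p, k, q)) ∨ (p ∧ k ∧ m ∨ s(m, q, p))), r(m ∧ q ∧ m ∧ q ∧ k ∨ ((q ∧ q ∧ k ∧ m ∧ m ∨ (m ∧ k) ∧ k ∧ (q ∧ q)) ∨ (p ∧ k) ∧ m ∧ (q ∧ q))), r(k) ∧ s(p ∨ m ∨ k, r(m), (q ∧ k) ∧ p ∧ q) ∨ s(p ∨ m ∨ k, r(m), (p ∧ k) ∧ q ∧ q) ∧ k ∨ m ∧ m ∧ s(p ∨ (k ∨ m), r(m), q ∧ (k ∧ p) ∧ q) ∧ p ∨ k ∧ s(p ∨ (k ∨ m), r(m), p ∧ q ∧ k ∧ q) ∨ (s(k ∨ p ∨ m, r(m), p ∧ (k ∧ (q ∧ q))) ∧ q ∨ s(k ∨ p ∨ m, r(m), k ∧ p ∧ (q ∧ q)) ∧ q)) ∨ p) ∨ p ∨ (m ∨ p) ∨ q ∧ ((s(p, q, q) ∧ s(q ∨ (s(m, p, q) ∨ m) ∨ k ∨ m ∨ k, r(p) ∨ r(k) ∨ r(m) ∨ r(q), k ∧ (q ∧ (k ∧ q)) ∧ p)) ∧ p)
  Merge nested applications:  s(r(k ∧ m ∧ p ∨ r(q) ∨ s(m, q, p) ∨ s(p, k, q)), r(k ∧ k ∧ m ∧ q ∧ q ∨ k ∧ m ∧ m ∧ q ∧ q ∨ k ∧ m ∧ m ∧ q ∧ q ∨ k ∧ m ∧ p ∧ q ∧ q), k ∧ s(k ∨ m ∨ p, r(m), k ∧ p ∧ q ∧ q) ∨ k ∧ s(k ∨ m ∨ p, r(m), k ∧ p ∧ q ∧ q) ∨ m ∧ m ∧ p ∧ s(k ∨ m ∨ p, r(m), k ∧ p ∧ q ∧ q) ∨ q ∧ s(k ∨ m ∨ p, r(m), k ∧ p ∧ q ∧ q) ∨ q ∧ s(k ∨ m ∨ p, r(m), k ∧ p ∧ q ∧ q) ∨ r(k) ∧ s(k ∨ m ∨ p, r(m), k ∧ p ∧ q ∧ q)) ∨ p ∨ p ∨ m ∨ p ∨ p ∧ q ∧ s(k ∨ k ∨ m ∨ m ∨ q ∨ s(m, p, q), r(k) ∨ r(m) ∨ r(p) ∨ r(q), k ∧ k ∧ p ∧ q ∧ q) ∧ s(p, q, q)
  Sort:  m ∨ p ∨ p ∨ p ∨ p ∧ q ∧ s(k ∨ k ∨ m ∨ m ∨ q ∨ s(m, p, q), r(k) ∨ r(m) ∨ r(p) ∨ r(q), k ∧ k ∧ p ∧ q ∧ q) ∧ s(p, q, q) ∨ s(r(k ∧ m ∧ p ∨ r(q) ∨ s(m, q, p) ∨ s(p, k, q)), r(k ∧ k ∧ m ∧ q ∧ q ∨ k ∧ m ∧ m ∧ q ∧ q ∨ k ∧ m ∧ m ∧ q ∧ q ∨ k ∧ m ∧ p ∧ q ∧ q), k ∧ s(k ∨ m ∨ p, r(m), k ∧ p ∧ q ∧ q) ∨ k ∧ s(k ∨ m ∨ p, r(m), k ∧ p ∧ q ∧ q) ∨ m ∧ m ∧ p ∧ s(k ∨ m ∨ p, r(m), k ∧ p ∧ q ∧ q) ∨ q ∧ s(k ∨ m ∨ p, r(m), k ∧ p ∧ q ∧ q) ∨ q ∧ s(k ∨ m ∨ p, r(m), k ∧ p ∧ q ∧ q) ∨ r(k) ∧ s(k ∨ m ∨ p, r(m), k ∧ p ∧ q ∧ q))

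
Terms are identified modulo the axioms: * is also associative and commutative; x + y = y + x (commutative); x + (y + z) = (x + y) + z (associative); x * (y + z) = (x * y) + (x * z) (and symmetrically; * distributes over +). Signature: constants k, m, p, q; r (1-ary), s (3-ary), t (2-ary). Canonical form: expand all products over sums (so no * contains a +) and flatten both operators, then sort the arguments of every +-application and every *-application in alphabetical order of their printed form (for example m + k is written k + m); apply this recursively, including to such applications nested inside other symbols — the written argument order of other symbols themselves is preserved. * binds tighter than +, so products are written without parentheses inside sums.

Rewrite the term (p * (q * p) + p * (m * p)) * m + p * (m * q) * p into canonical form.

Answer: m * m * p * p + m * p * p * q + m * p * p * q

Derivation:
Expand products over sums:  m * p * p * q + m * m * p * p + m * p * p * q
Sort:  m * m * p * p + m * p * p * q + m * p * p * q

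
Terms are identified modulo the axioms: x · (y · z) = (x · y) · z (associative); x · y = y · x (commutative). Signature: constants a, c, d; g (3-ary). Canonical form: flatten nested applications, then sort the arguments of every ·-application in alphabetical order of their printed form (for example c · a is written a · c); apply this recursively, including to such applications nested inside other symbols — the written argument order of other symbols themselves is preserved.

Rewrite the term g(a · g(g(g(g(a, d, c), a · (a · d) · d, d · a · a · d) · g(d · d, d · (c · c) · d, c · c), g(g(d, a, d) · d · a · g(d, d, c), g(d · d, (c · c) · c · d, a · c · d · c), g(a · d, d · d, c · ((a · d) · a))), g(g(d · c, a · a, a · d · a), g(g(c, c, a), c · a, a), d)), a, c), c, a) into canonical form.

Work inside:  a · g(g(g(g(a, d, c), a · (a · d) · d, d · a · a · d) · g(d · d, d · (c · c) · d, c · c), g(g(d, a, d) · d · a · g(d, d, c), g(d · d, (c · c) · c · d, a · c · d · c), g(a · d, d · d, c · ((a · d) · a))), g(g(d · c, a · a, a · d · a), g(g(c, c, a), c · a, a), d)), a, c)
Simplify inside:  g(g(g(g(a, d, c), a · (a · d) · d, d · a · a · d) · g(d · d, d · (c · c) · d, c · c), g(g(d, a, d) · d · a · g(d, d, c), g(d · d, (c · c) · c · d, a · c · d · c), g(a · d, d · d, c · ((a · d) · a))), g(g(d · c, a · a, a · d · a), g(g(c, c, a), c · a, a), d)), a, c)  →  g(g(g(d · d, c · c · d · d, c · c) · g(g(a, d, c), a · a · d · d, a · a · d · d), g(a · d · g(d, a, d) · g(d, d, c), g(d · d, c · c · c · d, a · c · c · d), g(a · d, d · d, a · a · c · d)), g(g(c · d, a · a, a · a · d), g(g(c, c, a), a · c, a), d)), a, c)
Sort:  a · g(g(g(d · d, c · c · d · d, c · c) · g(g(a, d, c), a · a · d · d, a · a · d · d), g(a · d · g(d, a, d) · g(d, d, c), g(d · d, c · c · c · d, a · c · c · d), g(a · d, d · d, a · a · c · d)), g(g(c · d, a · a, a · a · d), g(g(c, c, a), a · c, a), d)), a, c)
Put back:  g(a · g(g(g(d · d, c · c · d · d, c · c) · g(g(a, d, c), a · a · d · d, a · a · d · d), g(a · d · g(d, a, d) · g(d, d, c), g(d · d, c · c · c · d, a · c · c · d), g(a · d, d · d, a · a · c · d)), g(g(c · d, a · a, a · a · d), g(g(c, c, a), a · c, a), d)), a, c), c, a)

Answer: g(a · g(g(g(d · d, c · c · d · d, c · c) · g(g(a, d, c), a · a · d · d, a · a · d · d), g(a · d · g(d, a, d) · g(d, d, c), g(d · d, c · c · c · d, a · c · c · d), g(a · d, d · d, a · a · c · d)), g(g(c · d, a · a, a · a · d), g(g(c, c, a), a · c, a), d)), a, c), c, a)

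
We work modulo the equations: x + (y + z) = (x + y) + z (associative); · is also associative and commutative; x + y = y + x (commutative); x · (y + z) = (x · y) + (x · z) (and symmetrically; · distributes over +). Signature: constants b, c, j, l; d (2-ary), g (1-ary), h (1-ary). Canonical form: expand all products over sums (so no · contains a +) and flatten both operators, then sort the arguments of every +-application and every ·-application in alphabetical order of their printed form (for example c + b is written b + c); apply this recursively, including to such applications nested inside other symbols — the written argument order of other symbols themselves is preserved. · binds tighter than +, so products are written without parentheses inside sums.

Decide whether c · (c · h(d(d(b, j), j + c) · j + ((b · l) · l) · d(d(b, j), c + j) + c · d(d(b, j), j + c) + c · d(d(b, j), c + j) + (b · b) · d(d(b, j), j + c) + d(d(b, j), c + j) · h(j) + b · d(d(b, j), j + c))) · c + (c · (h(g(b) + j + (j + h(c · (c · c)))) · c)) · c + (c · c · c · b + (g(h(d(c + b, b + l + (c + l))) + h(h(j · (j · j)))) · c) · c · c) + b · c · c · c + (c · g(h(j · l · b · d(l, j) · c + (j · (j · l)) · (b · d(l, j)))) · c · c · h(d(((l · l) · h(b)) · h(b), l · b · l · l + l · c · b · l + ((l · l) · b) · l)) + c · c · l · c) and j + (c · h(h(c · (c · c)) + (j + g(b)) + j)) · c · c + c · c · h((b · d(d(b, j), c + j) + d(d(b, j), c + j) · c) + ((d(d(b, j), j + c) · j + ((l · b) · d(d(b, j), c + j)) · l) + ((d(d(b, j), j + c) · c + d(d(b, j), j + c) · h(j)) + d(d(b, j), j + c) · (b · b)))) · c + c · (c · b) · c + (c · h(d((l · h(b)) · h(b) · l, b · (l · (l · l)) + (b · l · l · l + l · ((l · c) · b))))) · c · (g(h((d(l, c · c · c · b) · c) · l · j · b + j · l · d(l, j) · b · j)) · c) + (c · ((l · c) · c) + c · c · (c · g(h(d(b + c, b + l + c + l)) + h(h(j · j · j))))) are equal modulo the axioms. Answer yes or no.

Left:  c · (c · h(d(d(b, j), j + c) · j + ((b · l) · l) · d(d(b, j), c + j) + c · d(d(b, j), j + c) + c · d(d(b, j), c + j) + (b · b) · d(d(b, j), j + c) + d(d(b, j), c + j) · h(j) + b · d(d(b, j), j + c))) · c + (c · (h(g(b) + j + (j + h(c · (c · c)))) · c)) · c + (c · c · c · b + (g(h(d(c + b, b + l + (c + l))) + h(h(j · (j · j)))) · c) · c · c) + b · c · c · c + (c · g(h(j · l · b · d(l, j) · c + (j · (j · l)) · (b · d(l, j)))) · c · c · h(d(((l · l) · h(b)) · h(b), l · b · l · l + l · c · b · l + ((l · l) · b) · l)) + c · c · l · c)
  Flatten:  c · c · c · h(b · b · d(d(b, j), c + j) + b · d(d(b, j), c + j) + b · d(d(b, j), c + j) · l · l + c · d(d(b, j), c + j) + c · d(d(b, j), c + j) + d(d(b, j), c + j) · h(j) + d(d(b, j), c + j) · j) + c · c · c · h(g(b) + h(c · c · c) + j + j) + b · c · c · c + c · c · c · g(h(d(b + c, b + c + l + l)) + h(h(j · j · j))) + b · c · c · c + c · c · c · g(h(b · c · d(l, j) · j · l + b · d(l, j) · j · j · l)) · h(d(h(b) · h(b) · l · l, b · c · l · l + b · l · l · l + b · l · l · l)) + c · c · c · l
  Sort:  b · c · c · c + b · c · c · c + c · c · c · g(h(b · c · d(l, j) · j · l + b · d(l, j) · j · j · l)) · h(d(h(b) · h(b) · l · l, b · c · l · l + b · l · l · l + b · l · l · l)) + c · c · c · g(h(d(b + c, b + c + l + l)) + h(h(j · j · j))) + c · c · c · h(b · b · d(d(b, j), c + j) + b · d(d(b, j), c + j) + b · d(d(b, j), c + j) · l · l + c · d(d(b, j), c + j) + c · d(d(b, j), c + j) + d(d(b, j), c + j) · h(j) + d(d(b, j), c + j) · j) + c · c · c · h(g(b) + h(c · c · c) + j + j) + c · c · c · l
Right:  j + (c · h(h(c · (c · c)) + (j + g(b)) + j)) · c · c + c · c · h((b · d(d(b, j), c + j) + d(d(b, j), c + j) · c) + ((d(d(b, j), j + c) · j + ((l · b) · d(d(b, j), c + j)) · l) + ((d(d(b, j), j + c) · c + d(d(b, j), j + c) · h(j)) + d(d(b, j), j + c) · (b · b)))) · c + c · (c · b) · c + (c · h(d((l · h(b)) · h(b) · l, b · (l · (l · l)) + (b · l · l · l + l · ((l · c) · b))))) · c · (g(h((d(l, c · c · c · b) · c) · l · j · b + j · l · d(l, j) · b · j)) · c) + (c · ((l · c) · c) + c · c · (c · g(h(d(b + c, b + l + c + l)) + h(h(j · j · j)))))
  Flatten:  j + c · c · c · h(g(b) + h(c · c · c) + j + j) + c · c · c · h(b · b · d(d(b, j), c + j) + b · d(d(b, j), c + j) + b · d(d(b, j), c + j) · l · l + c · d(d(b, j), c + j) + c · d(d(b, j), c + j) + d(d(b, j), c + j) · h(j) + d(d(b, j), c + j) · j) + b · c · c · c + c · c · c · g(h(b · c · d(l, b · c · c · c) · j · l + b · d(l, j) · j · j · l)) · h(d(h(b) · h(b) · l · l, b · c · l · l + b · l · l · l + b · l · l · l)) + c · c · c · l + c · c · c · g(h(d(b + c, b + c + l + l)) + h(h(j · j · j)))
  Sort:  b · c · c · c + c · c · c · g(h(b · c · d(l, b · c · c · c) · j · l + b · d(l, j) · j · j · l)) · h(d(h(b) · h(b) · l · l, b · c · l · l + b · l · l · l + b · l · l · l)) + c · c · c · g(h(d(b + c, b + c + l + l)) + h(h(j · j · j))) + c · c · c · h(b · b · d(d(b, j), c + j) + b · d(d(b, j), c + j) + b · d(d(b, j), c + j) · l · l + c · d(d(b, j), c + j) + c · d(d(b, j), c + j) + d(d(b, j), c + j) · h(j) + d(d(b, j), c + j) · j) + c · c · c · h(g(b) + h(c · c · c) + j + j) + c · c · c · l + j

Answer: no — b · c · c · c + b · c · c · c + c · c · c · g(h(b · c · d(l, j) · j · l + b · d(l, j) · j · j · l)) · h(d(h(b) · h(b) · l · l, b · c · l · l + b · l · l · l + b · l · l · l)) + c · c · c · g(h(d(b + c, b + c + l + l)) + h(h(j · j · j))) + c · c · c · h(b · b · d(d(b, j), c + j) + b · d(d(b, j), c + j) + b · d(d(b, j), c + j) · l · l + c · d(d(b, j), c + j) + c · d(d(b, j), c + j) + d(d(b, j), c + j) · h(j) + d(d(b, j), c + j) · j) + c · c · c · h(g(b) + h(c · c · c) + j + j) + c · c · c · l vs b · c · c · c + c · c · c · g(h(b · c · d(l, b · c · c · c) · j · l + b · d(l, j) · j · j · l)) · h(d(h(b) · h(b) · l · l, b · c · l · l + b · l · l · l + b · l · l · l)) + c · c · c · g(h(d(b + c, b + c + l + l)) + h(h(j · j · j))) + c · c · c · h(b · b · d(d(b, j), c + j) + b · d(d(b, j), c + j) + b · d(d(b, j), c + j) · l · l + c · d(d(b, j), c + j) + c · d(d(b, j), c + j) + d(d(b, j), c + j) · h(j) + d(d(b, j), c + j) · j) + c · c · c · h(g(b) + h(c · c · c) + j + j) + c · c · c · l + j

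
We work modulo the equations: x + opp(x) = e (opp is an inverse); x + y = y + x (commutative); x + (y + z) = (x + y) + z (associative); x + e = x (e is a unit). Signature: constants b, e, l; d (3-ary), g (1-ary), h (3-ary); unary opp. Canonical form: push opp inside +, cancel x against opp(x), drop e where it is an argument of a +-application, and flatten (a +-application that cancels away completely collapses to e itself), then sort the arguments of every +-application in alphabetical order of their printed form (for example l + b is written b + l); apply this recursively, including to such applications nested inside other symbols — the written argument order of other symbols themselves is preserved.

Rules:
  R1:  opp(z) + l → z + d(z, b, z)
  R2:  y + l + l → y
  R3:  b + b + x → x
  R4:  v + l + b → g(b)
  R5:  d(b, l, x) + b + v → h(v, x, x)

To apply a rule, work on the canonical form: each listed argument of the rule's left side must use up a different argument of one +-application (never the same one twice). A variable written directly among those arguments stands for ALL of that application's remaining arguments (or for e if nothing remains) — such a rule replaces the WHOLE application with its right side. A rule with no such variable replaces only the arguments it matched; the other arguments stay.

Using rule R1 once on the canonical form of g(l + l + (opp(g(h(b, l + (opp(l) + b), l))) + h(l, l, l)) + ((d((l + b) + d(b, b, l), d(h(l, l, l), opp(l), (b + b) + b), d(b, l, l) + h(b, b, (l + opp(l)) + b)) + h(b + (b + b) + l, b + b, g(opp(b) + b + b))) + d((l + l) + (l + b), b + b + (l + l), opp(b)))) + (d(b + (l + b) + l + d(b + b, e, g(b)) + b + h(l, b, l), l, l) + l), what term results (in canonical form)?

Canonical form:  d(b + b + b + d(b + b, e, g(b)) + h(l, b, l) + l + l, l, l) + g(d(b + d(b, b, l) + l, d(h(l, l, l), opp(l), b + b + b), d(b, l, l) + h(b, b, b)) + d(b + l + l + l, b + b + l + l, opp(b)) + h(b + b + b + l, b + b, g(b)) + h(l, l, l) + l + l + opp(g(h(b, b, l)))) + l
Apply R1:  consuming l, opp(g(h(b, b, l)));  z := g(h(b, b, l))
Giving:  d(b + b + b + d(b + b, e, g(b)) + h(l, b, l) + l + l, l, l) + g(d(b + d(b, b, l) + l, d(h(l, l, l), opp(l), b + b + b), d(b, l, l) + h(b, b, b)) + d(b + l + l + l, b + b + l + l, opp(b)) + d(g(h(b, b, l)), b, g(h(b, b, l))) + g(h(b, b, l)) + h(b + b + b + l, b + b, g(b)) + h(l, l, l) + l) + l

Answer: d(b + b + b + d(b + b, e, g(b)) + h(l, b, l) + l + l, l, l) + g(d(b + d(b, b, l) + l, d(h(l, l, l), opp(l), b + b + b), d(b, l, l) + h(b, b, b)) + d(b + l + l + l, b + b + l + l, opp(b)) + d(g(h(b, b, l)), b, g(h(b, b, l))) + g(h(b, b, l)) + h(b + b + b + l, b + b, g(b)) + h(l, l, l) + l) + l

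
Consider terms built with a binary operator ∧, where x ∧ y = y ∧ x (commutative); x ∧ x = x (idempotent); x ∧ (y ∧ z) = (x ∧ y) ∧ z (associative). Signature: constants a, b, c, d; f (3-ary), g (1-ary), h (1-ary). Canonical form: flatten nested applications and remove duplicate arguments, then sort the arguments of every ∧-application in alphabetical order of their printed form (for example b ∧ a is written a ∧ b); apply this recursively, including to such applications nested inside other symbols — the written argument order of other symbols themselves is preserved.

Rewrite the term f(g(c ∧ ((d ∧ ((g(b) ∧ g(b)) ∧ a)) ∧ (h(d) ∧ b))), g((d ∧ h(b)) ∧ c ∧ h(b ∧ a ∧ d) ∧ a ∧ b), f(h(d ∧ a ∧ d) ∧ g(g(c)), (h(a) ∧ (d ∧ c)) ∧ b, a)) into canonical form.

Answer: f(g(a ∧ b ∧ c ∧ d ∧ g(b) ∧ h(d)), g(a ∧ b ∧ c ∧ d ∧ h(a ∧ b ∧ d) ∧ h(b)), f(g(g(c)) ∧ h(a ∧ d), b ∧ c ∧ d ∧ h(a), a))

Derivation:
Focus inside:  c ∧ ((d ∧ ((g(b) ∧ g(b)) ∧ a)) ∧ (h(d) ∧ b))
Flatten:  c ∧ d ∧ g(b) ∧ g(b) ∧ a ∧ h(d) ∧ b
Drop duplicates:  drop duplicate g(b)
Sort arguments:  a ∧ b ∧ c ∧ d ∧ g(b) ∧ h(d)
Rebuild:  f(g(a ∧ b ∧ c ∧ d ∧ g(b) ∧ h(d)), g(a ∧ b ∧ c ∧ d ∧ h(a ∧ b ∧ d) ∧ h(b)), f(g(g(c)) ∧ h(a ∧ d), b ∧ c ∧ d ∧ h(a), a))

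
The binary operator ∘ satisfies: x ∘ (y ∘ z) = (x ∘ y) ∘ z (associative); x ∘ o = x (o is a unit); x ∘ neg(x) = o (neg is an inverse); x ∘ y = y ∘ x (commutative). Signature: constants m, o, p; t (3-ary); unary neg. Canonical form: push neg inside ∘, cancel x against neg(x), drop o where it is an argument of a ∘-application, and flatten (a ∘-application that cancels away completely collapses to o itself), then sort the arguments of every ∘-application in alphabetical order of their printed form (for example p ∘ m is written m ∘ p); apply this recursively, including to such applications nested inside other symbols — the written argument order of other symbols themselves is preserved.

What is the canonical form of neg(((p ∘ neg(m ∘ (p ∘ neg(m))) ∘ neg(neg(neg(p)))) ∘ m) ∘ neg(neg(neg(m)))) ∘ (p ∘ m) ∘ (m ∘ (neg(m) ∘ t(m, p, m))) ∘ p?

Push neg inside:  distribute neg over ∘ and collapse double neg
Combine occurrences:  p ∘ p ∘ p ∘ m ∘ t(m, p, m)
Order the arguments:  m ∘ p ∘ p ∘ p ∘ t(m, p, m)

Answer: m ∘ p ∘ p ∘ p ∘ t(m, p, m)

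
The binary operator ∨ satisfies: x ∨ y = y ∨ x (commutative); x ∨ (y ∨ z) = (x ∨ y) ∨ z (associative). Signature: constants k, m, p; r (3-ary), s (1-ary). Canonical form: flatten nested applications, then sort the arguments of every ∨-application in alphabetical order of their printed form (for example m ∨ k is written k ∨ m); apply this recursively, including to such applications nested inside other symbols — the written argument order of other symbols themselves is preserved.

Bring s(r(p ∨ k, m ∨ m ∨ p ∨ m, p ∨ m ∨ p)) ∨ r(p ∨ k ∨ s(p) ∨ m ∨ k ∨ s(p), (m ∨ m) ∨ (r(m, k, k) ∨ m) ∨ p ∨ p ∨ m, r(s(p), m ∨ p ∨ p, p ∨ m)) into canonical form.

Simplify inside:  s(r(p ∨ k, m ∨ m ∨ p ∨ m, p ∨ m ∨ p))  →  s(r(k ∨ p, m ∨ m ∨ m ∨ p, m ∨ p ∨ p))
Simplify inside:  r(p ∨ k ∨ s(p) ∨ m ∨ k ∨ s(p), (m ∨ m) ∨ (r(m, k, k) ∨ m) ∨ p ∨ p ∨ m, r(s(p), m ∨ p ∨ p, p ∨ m))  →  r(k ∨ k ∨ m ∨ p ∨ s(p) ∨ s(p), m ∨ m ∨ m ∨ m ∨ p ∨ p ∨ r(m, k, k), r(s(p), m ∨ p ∨ p, m ∨ p))
Order the arguments:  r(k ∨ k ∨ m ∨ p ∨ s(p) ∨ s(p), m ∨ m ∨ m ∨ m ∨ p ∨ p ∨ r(m, k, k), r(s(p), m ∨ p ∨ p, m ∨ p)) ∨ s(r(k ∨ p, m ∨ m ∨ m ∨ p, m ∨ p ∨ p))

Answer: r(k ∨ k ∨ m ∨ p ∨ s(p) ∨ s(p), m ∨ m ∨ m ∨ m ∨ p ∨ p ∨ r(m, k, k), r(s(p), m ∨ p ∨ p, m ∨ p)) ∨ s(r(k ∨ p, m ∨ m ∨ m ∨ p, m ∨ p ∨ p))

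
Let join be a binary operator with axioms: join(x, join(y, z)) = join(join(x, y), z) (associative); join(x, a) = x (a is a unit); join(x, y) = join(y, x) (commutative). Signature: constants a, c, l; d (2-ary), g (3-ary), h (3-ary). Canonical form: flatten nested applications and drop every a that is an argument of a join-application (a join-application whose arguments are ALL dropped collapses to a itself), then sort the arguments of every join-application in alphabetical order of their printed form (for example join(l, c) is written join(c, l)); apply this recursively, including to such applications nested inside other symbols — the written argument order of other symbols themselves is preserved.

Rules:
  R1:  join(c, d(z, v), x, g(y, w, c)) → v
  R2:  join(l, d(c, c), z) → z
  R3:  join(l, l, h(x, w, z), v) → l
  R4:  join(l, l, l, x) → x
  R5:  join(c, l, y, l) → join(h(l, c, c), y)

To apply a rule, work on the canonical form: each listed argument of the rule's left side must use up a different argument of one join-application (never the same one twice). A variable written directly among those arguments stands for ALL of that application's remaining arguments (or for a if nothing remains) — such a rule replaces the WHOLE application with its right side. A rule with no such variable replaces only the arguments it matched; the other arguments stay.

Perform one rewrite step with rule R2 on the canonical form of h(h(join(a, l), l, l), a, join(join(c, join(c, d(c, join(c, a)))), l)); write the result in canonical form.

Canonical form:  h(h(l, l, l), a, join(c, c, d(c, c), l))
Apply R2:  consuming d(c, c), l;  z := join(c, c)
The extension variable absorbs all remaining arguments, so the whole application is rewritten.
New term:  h(h(l, l, l), a, join(c, c))

Answer: h(h(l, l, l), a, join(c, c))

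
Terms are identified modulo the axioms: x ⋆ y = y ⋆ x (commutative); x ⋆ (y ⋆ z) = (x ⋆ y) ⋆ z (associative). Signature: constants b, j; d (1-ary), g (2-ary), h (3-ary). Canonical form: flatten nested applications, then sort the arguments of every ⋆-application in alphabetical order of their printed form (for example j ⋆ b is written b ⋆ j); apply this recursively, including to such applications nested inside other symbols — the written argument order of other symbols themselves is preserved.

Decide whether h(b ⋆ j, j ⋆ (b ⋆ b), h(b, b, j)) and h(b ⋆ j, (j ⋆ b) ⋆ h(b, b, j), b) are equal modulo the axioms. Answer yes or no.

Answer: no — h(b ⋆ j, b ⋆ b ⋆ j, h(b, b, j)) vs h(b ⋆ j, b ⋆ h(b, b, j) ⋆ j, b)

Derivation:
Left:  h(b ⋆ j, j ⋆ (b ⋆ b), h(b, b, j))
  Descend into:  j ⋆ (b ⋆ b)
  Flatten:  j ⋆ b ⋆ b
  Order the arguments:  b ⋆ b ⋆ j
  Put back:  h(b ⋆ j, b ⋆ b ⋆ j, h(b, b, j))
Right:  h(b ⋆ j, (j ⋆ b) ⋆ h(b, b, j), b)
  Descend into:  (j ⋆ b) ⋆ h(b, b, j)
  Merge nested applications:  j ⋆ b ⋆ h(b, b, j)
  Order the arguments:  b ⋆ h(b, b, j) ⋆ j
  Reassemble:  h(b ⋆ j, b ⋆ h(b, b, j) ⋆ j, b)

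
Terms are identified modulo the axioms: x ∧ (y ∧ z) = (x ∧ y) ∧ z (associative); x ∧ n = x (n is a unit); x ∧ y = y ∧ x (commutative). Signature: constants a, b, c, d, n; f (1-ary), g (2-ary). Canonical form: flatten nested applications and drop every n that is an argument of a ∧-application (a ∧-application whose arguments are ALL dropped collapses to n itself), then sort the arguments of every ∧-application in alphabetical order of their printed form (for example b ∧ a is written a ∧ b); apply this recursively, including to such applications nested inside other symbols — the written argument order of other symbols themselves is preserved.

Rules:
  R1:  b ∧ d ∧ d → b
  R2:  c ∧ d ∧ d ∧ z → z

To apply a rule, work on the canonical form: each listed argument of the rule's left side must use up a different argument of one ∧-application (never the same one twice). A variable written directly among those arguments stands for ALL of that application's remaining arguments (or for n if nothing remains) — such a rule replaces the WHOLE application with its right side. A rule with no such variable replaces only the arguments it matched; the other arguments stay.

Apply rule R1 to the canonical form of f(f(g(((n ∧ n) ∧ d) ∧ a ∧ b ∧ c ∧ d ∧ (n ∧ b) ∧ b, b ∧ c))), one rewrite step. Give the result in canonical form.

Answer: f(f(g(a ∧ b ∧ b ∧ b ∧ c, b ∧ c)))

Derivation:
Canonical form:  f(f(g(a ∧ b ∧ b ∧ b ∧ c ∧ d ∧ d, b ∧ c)))
Match R1:  consume b, d, d
New term:  f(f(g(a ∧ b ∧ b ∧ b ∧ c, b ∧ c)))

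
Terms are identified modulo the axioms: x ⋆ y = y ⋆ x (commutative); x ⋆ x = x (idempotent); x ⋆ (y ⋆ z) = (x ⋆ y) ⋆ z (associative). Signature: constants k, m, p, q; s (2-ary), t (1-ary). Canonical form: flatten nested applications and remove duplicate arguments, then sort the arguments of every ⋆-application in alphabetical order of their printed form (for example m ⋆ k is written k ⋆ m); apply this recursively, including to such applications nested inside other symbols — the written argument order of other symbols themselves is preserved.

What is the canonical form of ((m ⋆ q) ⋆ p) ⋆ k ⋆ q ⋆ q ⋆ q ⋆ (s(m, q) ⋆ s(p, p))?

Un-nest:  m ⋆ q ⋆ p ⋆ k ⋆ q ⋆ q ⋆ q ⋆ s(m, q) ⋆ s(p, p)
Drop duplicates:  drop duplicate q, q, q
Sort:  k ⋆ m ⋆ p ⋆ q ⋆ s(m, q) ⋆ s(p, p)

Answer: k ⋆ m ⋆ p ⋆ q ⋆ s(m, q) ⋆ s(p, p)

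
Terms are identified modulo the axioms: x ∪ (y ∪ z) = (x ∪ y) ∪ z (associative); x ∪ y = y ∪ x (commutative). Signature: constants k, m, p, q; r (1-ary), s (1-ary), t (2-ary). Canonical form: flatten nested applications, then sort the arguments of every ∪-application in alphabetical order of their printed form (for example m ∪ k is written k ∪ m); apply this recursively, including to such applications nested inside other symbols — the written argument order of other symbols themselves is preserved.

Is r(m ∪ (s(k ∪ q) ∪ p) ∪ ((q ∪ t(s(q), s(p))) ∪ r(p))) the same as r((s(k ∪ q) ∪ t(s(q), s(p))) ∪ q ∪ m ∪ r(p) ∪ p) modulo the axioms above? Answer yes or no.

Left:  r(m ∪ (s(k ∪ q) ∪ p) ∪ ((q ∪ t(s(q), s(p))) ∪ r(p)))
  Focus inside:  m ∪ (s(k ∪ q) ∪ p) ∪ ((q ∪ t(s(q), s(p))) ∪ r(p))
  Merge nested applications:  m ∪ s(k ∪ q) ∪ p ∪ q ∪ t(s(q), s(p)) ∪ r(p)
  Sort:  m ∪ p ∪ q ∪ r(p) ∪ s(k ∪ q) ∪ t(s(q), s(p))
  Reassemble:  r(m ∪ p ∪ q ∪ r(p) ∪ s(k ∪ q) ∪ t(s(q), s(p)))
Right:  r((s(k ∪ q) ∪ t(s(q), s(p))) ∪ q ∪ m ∪ r(p) ∪ p)
  Work inside:  (s(k ∪ q) ∪ t(s(q), s(p))) ∪ q ∪ m ∪ r(p) ∪ p
  Merge nested applications:  s(k ∪ q) ∪ t(s(q), s(p)) ∪ q ∪ m ∪ r(p) ∪ p
  Order the arguments:  m ∪ p ∪ q ∪ r(p) ∪ s(k ∪ q) ∪ t(s(q), s(p))
  Reassemble:  r(m ∪ p ∪ q ∪ r(p) ∪ s(k ∪ q) ∪ t(s(q), s(p)))

Answer: yes — both canonical forms are r(m ∪ p ∪ q ∪ r(p) ∪ s(k ∪ q) ∪ t(s(q), s(p)))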